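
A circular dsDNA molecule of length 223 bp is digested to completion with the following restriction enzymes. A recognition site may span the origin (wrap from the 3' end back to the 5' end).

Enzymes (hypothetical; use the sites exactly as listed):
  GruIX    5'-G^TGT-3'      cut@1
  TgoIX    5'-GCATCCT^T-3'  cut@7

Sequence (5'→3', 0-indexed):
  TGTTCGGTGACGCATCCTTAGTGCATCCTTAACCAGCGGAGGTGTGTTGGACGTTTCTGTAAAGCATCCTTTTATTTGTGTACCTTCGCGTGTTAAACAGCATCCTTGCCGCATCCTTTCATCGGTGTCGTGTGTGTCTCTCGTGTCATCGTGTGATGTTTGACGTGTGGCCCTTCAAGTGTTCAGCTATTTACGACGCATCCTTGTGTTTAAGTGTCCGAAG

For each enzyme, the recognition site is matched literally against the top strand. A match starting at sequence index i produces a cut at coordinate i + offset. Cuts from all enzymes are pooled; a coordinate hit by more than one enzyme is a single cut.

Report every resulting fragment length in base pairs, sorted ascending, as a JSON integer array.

Site scan:
  GruIX GTGT/1: at [41, 43, 77, 89, 124, 129, 131, 133, 142, 150, 164, 178, 205, 213, 222] ⇒ [0, 42, 44, 78, 90, 125, 130, 132, 134, 143, 151, 165, 179, 206, 214]
  TgoIX GCATCCTT/7: at [11, 22, 63, 99, 110, 197] ⇒ [18, 29, 70, 106, 117, 204]

All cut coordinates (distinct, sorted): [0, 18, 29, 42, 44, 70, 78, 90, 106, 117, 125, 130, 132, 134, 143, 151, 165, 179, 204, 206, 214]

Fragment lengths:
  0→18: 18 bp
  18→29: 11 bp
  29→42: 13 bp
  42→44: 2 bp
  44→70: 26 bp
  70→78: 8 bp
  78→90: 12 bp
  90→106: 16 bp
  106→117: 11 bp
  117→125: 8 bp
  125→130: 5 bp
  130→132: 2 bp
  132→134: 2 bp
  134→143: 9 bp
  143→151: 8 bp
  151→165: 14 bp
  165→179: 14 bp
  179→204: 25 bp
  204→206: 2 bp
  206→214: 8 bp
  214→0 (wrap): 223-214+0 = 9 bp

[2,2,2,2,5,8,8,8,8,9,9,11,11,12,13,14,14,16,18,25,26]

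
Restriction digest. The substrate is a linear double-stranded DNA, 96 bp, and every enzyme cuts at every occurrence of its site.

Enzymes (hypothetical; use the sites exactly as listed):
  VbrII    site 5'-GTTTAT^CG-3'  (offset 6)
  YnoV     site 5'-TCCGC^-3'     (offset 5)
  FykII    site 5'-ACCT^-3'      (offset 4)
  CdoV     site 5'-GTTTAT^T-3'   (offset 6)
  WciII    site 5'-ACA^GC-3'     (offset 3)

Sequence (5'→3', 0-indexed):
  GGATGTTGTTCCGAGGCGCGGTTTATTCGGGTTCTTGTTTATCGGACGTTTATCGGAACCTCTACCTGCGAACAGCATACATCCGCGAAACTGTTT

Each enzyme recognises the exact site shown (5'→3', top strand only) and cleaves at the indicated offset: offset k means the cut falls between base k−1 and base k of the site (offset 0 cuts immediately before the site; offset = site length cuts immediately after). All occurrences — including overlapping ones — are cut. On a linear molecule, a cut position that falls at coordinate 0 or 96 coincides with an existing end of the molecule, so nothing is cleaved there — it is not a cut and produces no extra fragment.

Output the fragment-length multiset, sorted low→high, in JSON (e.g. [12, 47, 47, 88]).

[6,7,8,10,11,12,16,26]

Per-enzyme occurrences:
  VbrII GTTTATCG/6: at [36, 47] ⇒ [42, 53]
  YnoV TCCGC/5: at [81] ⇒ [86]
  FykII ACCT/4: at [57, 63] ⇒ [61, 67]
  CdoV GTTTATT/6: at [20] ⇒ [26]
  WciII ACAGC/3: at [71] ⇒ [74]

Pooled cuts: [26, 42, 53, 61, 67, 74, 86]

Fragment lengths:
  [0,26): 26 bp
  [26,42): 16 bp
  [42,53): 11 bp
  [53,61): 8 bp
  [61,67): 6 bp
  [67,74): 7 bp
  [74,86): 12 bp
  [86,96): 10 bp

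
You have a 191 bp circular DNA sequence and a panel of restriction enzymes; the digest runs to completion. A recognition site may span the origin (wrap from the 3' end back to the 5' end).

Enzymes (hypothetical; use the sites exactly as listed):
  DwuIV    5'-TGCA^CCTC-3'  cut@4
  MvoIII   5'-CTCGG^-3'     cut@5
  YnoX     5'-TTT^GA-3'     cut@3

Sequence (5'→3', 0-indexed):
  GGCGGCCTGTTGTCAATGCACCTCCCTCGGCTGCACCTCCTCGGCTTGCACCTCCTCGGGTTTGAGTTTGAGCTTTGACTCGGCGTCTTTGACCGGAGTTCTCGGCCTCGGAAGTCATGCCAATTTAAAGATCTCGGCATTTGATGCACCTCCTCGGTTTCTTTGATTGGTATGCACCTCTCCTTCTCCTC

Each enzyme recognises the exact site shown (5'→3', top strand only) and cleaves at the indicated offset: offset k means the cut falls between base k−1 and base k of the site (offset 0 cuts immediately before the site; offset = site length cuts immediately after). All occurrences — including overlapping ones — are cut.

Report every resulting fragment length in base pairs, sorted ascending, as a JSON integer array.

Per-enzyme occurrences:
  DwuIV TGCACCTC/4: at [16, 31, 46, 144, 172] ⇒ [20, 35, 50, 148, 176]
  MvoIII CTCGG/5: at [25, 39, 54, 78, 100, 106, 132, 152, 188] ⇒ [2, 30, 44, 59, 83, 105, 111, 137, 157]
  YnoX TTTGA/3: at [60, 66, 73, 87, 139, 161] ⇒ [63, 69, 76, 90, 142, 164]

Pooled cuts: [2, 20, 30, 35, 44, 50, 59, 63, 69, 76, 83, 90, 105, 111, 137, 142, 148, 157, 164, 176]

Fragments:
  2→20: 18 bp
  20→30: 10 bp
  30→35: 5 bp
  35→44: 9 bp
  44→50: 6 bp
  50→59: 9 bp
  59→63: 4 bp
  63→69: 6 bp
  69→76: 7 bp
  76→83: 7 bp
  83→90: 7 bp
  90→105: 15 bp
  105→111: 6 bp
  111→137: 26 bp
  137→142: 5 bp
  142→148: 6 bp
  148→157: 9 bp
  157→164: 7 bp
  164→176: 12 bp
  176→2 (wrap): 191-176+2 = 17 bp

[4,5,5,6,6,6,6,7,7,7,7,9,9,9,10,12,15,17,18,26]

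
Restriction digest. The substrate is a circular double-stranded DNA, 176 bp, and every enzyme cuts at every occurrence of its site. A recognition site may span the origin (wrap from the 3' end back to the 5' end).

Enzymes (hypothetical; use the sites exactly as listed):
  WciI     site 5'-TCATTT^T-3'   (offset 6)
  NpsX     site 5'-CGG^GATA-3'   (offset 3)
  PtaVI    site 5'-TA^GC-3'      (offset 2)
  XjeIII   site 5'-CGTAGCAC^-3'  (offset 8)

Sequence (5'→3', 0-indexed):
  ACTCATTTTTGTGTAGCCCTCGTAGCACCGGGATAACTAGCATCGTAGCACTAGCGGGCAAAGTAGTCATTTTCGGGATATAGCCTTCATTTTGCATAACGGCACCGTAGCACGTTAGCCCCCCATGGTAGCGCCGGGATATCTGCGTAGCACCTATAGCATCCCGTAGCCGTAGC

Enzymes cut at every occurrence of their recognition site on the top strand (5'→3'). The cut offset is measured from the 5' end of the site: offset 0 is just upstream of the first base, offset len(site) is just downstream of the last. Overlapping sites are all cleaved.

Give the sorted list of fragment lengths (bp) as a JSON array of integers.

[2,3,4,4,4,4,4,4,4,5,6,6,6,7,7,8,8,9,10,10,12,13,17,19]

Site scan:
  WciI TCATTTT/6: at [2, 66, 86] ⇒ [8, 72, 92]
  NpsX CGGGATA/3: at [28, 73, 134] ⇒ [31, 76, 137]
  PtaVI TAGC/2: at [13, 22, 37, 45, 51, 80, 107, 115, 128, 147, 156, 166, 172] ⇒ [15, 24, 39, 47, 53, 82, 109, 117, 130, 149, 158, 168, 174]
  XjeIII CGTAGCAC/8: at [20, 43, 105, 145, 170] ⇒ [2, 28, 51, 113, 153]

Pooled cuts: [2, 8, 15, 24, 28, 31, 39, 47, 51, 53, 72, 76, 82, 92, 109, 113, 117, 130, 137, 149, 153, 158, 168, 174]

Fragments:
  2→8: 6 bp
  8→15: 7 bp
  15→24: 9 bp
  24→28: 4 bp
  28→31: 3 bp
  31→39: 8 bp
  39→47: 8 bp
  47→51: 4 bp
  51→53: 2 bp
  53→72: 19 bp
  72→76: 4 bp
  76→82: 6 bp
  82→92: 10 bp
  92→109: 17 bp
  109→113: 4 bp
  113→117: 4 bp
  117→130: 13 bp
  130→137: 7 bp
  137→149: 12 bp
  149→153: 4 bp
  153→158: 5 bp
  158→168: 10 bp
  168→174: 6 bp
  174→2 (wrap): 176-174+2 = 4 bp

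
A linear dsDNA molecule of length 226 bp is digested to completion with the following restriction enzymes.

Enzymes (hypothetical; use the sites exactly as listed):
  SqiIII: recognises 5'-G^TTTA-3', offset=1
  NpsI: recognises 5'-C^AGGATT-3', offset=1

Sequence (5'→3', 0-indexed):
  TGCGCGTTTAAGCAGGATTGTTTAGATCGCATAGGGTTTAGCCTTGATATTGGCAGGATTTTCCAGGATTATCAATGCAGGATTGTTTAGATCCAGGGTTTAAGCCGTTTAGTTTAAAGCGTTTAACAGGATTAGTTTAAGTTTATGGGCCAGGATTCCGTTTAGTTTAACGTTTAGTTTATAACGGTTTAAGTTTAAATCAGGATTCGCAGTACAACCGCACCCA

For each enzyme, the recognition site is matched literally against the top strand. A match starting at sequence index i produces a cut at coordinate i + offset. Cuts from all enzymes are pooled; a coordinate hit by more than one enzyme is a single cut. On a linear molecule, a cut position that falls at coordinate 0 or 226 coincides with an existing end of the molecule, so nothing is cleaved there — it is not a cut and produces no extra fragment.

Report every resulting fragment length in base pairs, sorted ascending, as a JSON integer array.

[5,5,5,6,6,6,6,7,7,7,7,8,8,9,9,9,10,10,10,13,14,16,18,25]

Scan for sites:
  SqiIII GTTTA/1: at [5, 19, 35, 84, 97, 106, 111, 120, 134, 140, 159, 164, 171, 176, 186, 192] ⇒ [6, 20, 36, 85, 98, 107, 112, 121, 135, 141, 160, 165, 172, 177, 187, 193]
  NpsI CAGGATT/1: at [12, 53, 63, 77, 126, 150, 200] ⇒ [13, 54, 64, 78, 127, 151, 201]

Pooled cuts: [6, 13, 20, 36, 54, 64, 78, 85, 98, 107, 112, 121, 127, 135, 141, 151, 160, 165, 172, 177, 187, 193, 201]

Fragments:
  [0,6): 6 bp
  [6,13): 7 bp
  [13,20): 7 bp
  [20,36): 16 bp
  [36,54): 18 bp
  [54,64): 10 bp
  [64,78): 14 bp
  [78,85): 7 bp
  [85,98): 13 bp
  [98,107): 9 bp
  [107,112): 5 bp
  [112,121): 9 bp
  [121,127): 6 bp
  [127,135): 8 bp
  [135,141): 6 bp
  [141,151): 10 bp
  [151,160): 9 bp
  [160,165): 5 bp
  [165,172): 7 bp
  [172,177): 5 bp
  [177,187): 10 bp
  [187,193): 6 bp
  [193,201): 8 bp
  [201,226): 25 bp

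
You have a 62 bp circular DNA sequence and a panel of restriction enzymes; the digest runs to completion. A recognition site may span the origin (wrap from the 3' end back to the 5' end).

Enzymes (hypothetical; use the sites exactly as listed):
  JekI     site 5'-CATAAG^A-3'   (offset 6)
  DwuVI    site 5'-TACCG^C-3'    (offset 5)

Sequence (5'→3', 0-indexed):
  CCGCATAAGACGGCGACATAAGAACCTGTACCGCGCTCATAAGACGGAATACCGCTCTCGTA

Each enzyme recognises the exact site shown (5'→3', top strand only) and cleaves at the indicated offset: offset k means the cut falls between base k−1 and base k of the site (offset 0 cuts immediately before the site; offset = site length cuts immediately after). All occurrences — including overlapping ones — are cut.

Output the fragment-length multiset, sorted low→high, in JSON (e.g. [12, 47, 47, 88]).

Scan for sites:
  JekI (CATAAGA, off=6): starts [3, 16, 37] → cuts [9, 22, 43]
  DwuVI (TACCGC, off=5): starts [28, 49, 60] → cuts [3, 33, 54]

All cut coordinates (distinct, sorted): [3, 9, 22, 33, 43, 54]

Fragment lengths:
  3→9: 6 bp
  9→22: 13 bp
  22→33: 11 bp
  33→43: 10 bp
  43→54: 11 bp
  54→3 (wrap): 62-54+3 = 11 bp

[6,10,11,11,11,13]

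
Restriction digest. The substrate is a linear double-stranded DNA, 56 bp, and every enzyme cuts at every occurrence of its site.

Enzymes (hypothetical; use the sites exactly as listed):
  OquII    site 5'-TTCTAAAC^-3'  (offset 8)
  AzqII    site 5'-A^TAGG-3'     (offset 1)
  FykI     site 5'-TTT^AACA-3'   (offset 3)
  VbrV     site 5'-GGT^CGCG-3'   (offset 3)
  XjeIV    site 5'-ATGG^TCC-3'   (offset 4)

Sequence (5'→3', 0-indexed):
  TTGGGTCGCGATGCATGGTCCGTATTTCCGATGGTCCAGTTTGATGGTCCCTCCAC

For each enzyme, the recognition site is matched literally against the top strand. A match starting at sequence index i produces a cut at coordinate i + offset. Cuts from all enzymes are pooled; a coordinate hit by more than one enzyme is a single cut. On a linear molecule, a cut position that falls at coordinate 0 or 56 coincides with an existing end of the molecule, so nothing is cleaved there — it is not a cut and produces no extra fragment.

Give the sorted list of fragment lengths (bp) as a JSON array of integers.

[6,9,12,13,16]

Per-enzyme occurrences:
  OquII (TTCTAAAC, off=8): no sites
  AzqII (ATAGG, off=1): no sites
  FykI (TTTAACA, off=3): no sites
  VbrV GGTCGCG/3: at [3] ⇒ [6]
  XjeIV ATGGTCC/4: at [14, 30, 43] ⇒ [18, 34, 47]

Pooled cuts: [6, 18, 34, 47]

Fragment lengths:
  [0,6): 6 bp
  [6,18): 12 bp
  [18,34): 16 bp
  [34,47): 13 bp
  [47,56): 9 bp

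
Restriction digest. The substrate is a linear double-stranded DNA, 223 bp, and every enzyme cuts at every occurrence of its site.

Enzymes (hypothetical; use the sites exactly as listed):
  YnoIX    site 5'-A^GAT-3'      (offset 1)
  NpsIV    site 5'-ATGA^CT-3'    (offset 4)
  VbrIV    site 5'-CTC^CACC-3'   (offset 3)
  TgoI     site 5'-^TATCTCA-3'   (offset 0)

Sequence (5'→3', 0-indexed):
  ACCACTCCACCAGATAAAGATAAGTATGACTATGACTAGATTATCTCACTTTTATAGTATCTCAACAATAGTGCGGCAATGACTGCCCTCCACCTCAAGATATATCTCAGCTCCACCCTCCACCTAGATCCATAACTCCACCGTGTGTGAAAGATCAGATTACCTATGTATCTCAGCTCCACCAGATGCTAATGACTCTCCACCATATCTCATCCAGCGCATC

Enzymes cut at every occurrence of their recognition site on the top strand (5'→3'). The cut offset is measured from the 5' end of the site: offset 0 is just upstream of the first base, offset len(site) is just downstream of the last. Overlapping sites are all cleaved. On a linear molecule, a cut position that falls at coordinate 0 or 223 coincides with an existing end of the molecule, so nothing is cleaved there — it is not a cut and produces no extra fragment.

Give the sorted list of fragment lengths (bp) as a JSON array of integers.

Site scan:
  YnoIX AGAT/1: at [11, 17, 37, 97, 125, 151, 156, 183] ⇒ [12, 18, 38, 98, 126, 152, 157, 184]
  NpsIV ATGACT/4: at [25, 31, 78, 191] ⇒ [29, 35, 82, 195]
  VbrIV CTCCACC/3: at [4, 87, 110, 117, 135, 176, 197] ⇒ [7, 90, 113, 120, 138, 179, 200]
  TgoI TATCTCA/0: at [41, 57, 102, 168, 205] ⇒ [41, 57, 102, 168, 205]

All cut coordinates (distinct, sorted): [7, 12, 18, 29, 35, 38, 41, 57, 82, 90, 98, 102, 113, 120, 126, 138, 152, 157, 168, 179, 184, 195, 200, 205]

Fragment lengths:
  [0,7): 7 bp
  [7,12): 5 bp
  [12,18): 6 bp
  [18,29): 11 bp
  [29,35): 6 bp
  [35,38): 3 bp
  [38,41): 3 bp
  [41,57): 16 bp
  [57,82): 25 bp
  [82,90): 8 bp
  [90,98): 8 bp
  [98,102): 4 bp
  [102,113): 11 bp
  [113,120): 7 bp
  [120,126): 6 bp
  [126,138): 12 bp
  [138,152): 14 bp
  [152,157): 5 bp
  [157,168): 11 bp
  [168,179): 11 bp
  [179,184): 5 bp
  [184,195): 11 bp
  [195,200): 5 bp
  [200,205): 5 bp
  [205,223): 18 bp

[3,3,4,5,5,5,5,5,6,6,6,7,7,8,8,11,11,11,11,11,12,14,16,18,25]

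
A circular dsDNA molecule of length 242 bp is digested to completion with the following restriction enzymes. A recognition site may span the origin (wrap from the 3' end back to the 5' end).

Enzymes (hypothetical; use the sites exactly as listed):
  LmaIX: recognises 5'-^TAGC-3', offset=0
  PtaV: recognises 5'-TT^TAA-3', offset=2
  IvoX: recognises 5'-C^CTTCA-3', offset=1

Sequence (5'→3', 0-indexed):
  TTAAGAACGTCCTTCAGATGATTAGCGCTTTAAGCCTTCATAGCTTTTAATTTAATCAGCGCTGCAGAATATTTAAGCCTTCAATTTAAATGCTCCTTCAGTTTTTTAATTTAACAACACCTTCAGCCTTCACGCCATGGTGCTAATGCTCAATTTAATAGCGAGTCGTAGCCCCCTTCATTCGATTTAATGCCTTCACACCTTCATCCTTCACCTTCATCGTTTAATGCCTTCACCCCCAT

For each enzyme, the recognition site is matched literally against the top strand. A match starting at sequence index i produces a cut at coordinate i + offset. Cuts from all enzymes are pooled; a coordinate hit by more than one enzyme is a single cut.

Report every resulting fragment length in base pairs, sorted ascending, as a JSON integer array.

[3,5,5,5,5,5,6,6,6,7,7,7,7,8,8,8,9,9,10,10,10,11,11,12,13,21,28]

Scan for sites:
  LmaIX TAGC/0: at [22, 40, 158, 168] ⇒ [22, 40, 158, 168]
  PtaV TTTAA/2: at [28, 45, 50, 71, 84, 104, 109, 153, 185, 222, 241] ⇒ [1, 30, 47, 52, 73, 86, 106, 111, 155, 187, 224]
  IvoX CCTTCA/1: at [10, 34, 77, 94, 119, 126, 174, 192, 200, 207, 213, 229] ⇒ [11, 35, 78, 95, 120, 127, 175, 193, 201, 208, 214, 230]

All cut coordinates (distinct, sorted): [1, 11, 22, 30, 35, 40, 47, 52, 73, 78, 86, 95, 106, 111, 120, 127, 155, 158, 168, 175, 187, 193, 201, 208, 214, 224, 230]

Fragments:
  1→11: 10 bp
  11→22: 11 bp
  22→30: 8 bp
  30→35: 5 bp
  35→40: 5 bp
  40→47: 7 bp
  47→52: 5 bp
  52→73: 21 bp
  73→78: 5 bp
  78→86: 8 bp
  86→95: 9 bp
  95→106: 11 bp
  106→111: 5 bp
  111→120: 9 bp
  120→127: 7 bp
  127→155: 28 bp
  155→158: 3 bp
  158→168: 10 bp
  168→175: 7 bp
  175→187: 12 bp
  187→193: 6 bp
  193→201: 8 bp
  201→208: 7 bp
  208→214: 6 bp
  214→224: 10 bp
  224→230: 6 bp
  230→1 (wrap): 242-230+1 = 13 bp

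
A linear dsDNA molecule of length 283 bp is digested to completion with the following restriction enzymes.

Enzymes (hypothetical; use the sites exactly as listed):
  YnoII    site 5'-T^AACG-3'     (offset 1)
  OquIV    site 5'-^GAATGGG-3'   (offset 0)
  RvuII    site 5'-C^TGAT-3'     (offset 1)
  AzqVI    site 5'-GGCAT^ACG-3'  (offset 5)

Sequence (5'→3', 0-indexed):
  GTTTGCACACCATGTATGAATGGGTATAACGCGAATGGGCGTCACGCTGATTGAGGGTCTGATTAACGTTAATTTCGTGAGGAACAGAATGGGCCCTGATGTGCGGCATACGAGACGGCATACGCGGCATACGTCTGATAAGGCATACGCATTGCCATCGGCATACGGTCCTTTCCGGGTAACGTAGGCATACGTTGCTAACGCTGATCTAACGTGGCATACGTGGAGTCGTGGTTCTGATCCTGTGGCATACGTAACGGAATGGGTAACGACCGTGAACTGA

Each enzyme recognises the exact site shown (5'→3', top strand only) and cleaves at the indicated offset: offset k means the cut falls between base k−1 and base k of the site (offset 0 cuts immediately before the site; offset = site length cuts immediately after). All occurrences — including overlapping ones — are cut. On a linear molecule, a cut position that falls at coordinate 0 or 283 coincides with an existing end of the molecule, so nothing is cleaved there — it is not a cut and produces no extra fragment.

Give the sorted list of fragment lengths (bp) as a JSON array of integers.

Scan for sites:
  YnoII TAACG/1: at [26, 63, 179, 198, 209, 254, 266] ⇒ [27, 64, 180, 199, 210, 255, 267]
  OquIV GAATGGG/0: at [17, 32, 86, 259] ⇒ [17, 32, 86, 259]
  RvuII CTGAT/1: at [46, 58, 95, 134, 203, 236] ⇒ [47, 59, 96, 135, 204, 237]
  AzqVI GGCATACG/5: at [104, 116, 125, 141, 159, 186, 215, 246] ⇒ [109, 121, 130, 146, 164, 191, 220, 251]

All cut coordinates (distinct, sorted): [17, 27, 32, 47, 59, 64, 86, 96, 109, 121, 130, 135, 146, 164, 180, 191, 199, 204, 210, 220, 237, 251, 255, 259, 267]

Fragment lengths:
  [0,17): 17 bp
  [17,27): 10 bp
  [27,32): 5 bp
  [32,47): 15 bp
  [47,59): 12 bp
  [59,64): 5 bp
  [64,86): 22 bp
  [86,96): 10 bp
  [96,109): 13 bp
  [109,121): 12 bp
  [121,130): 9 bp
  [130,135): 5 bp
  [135,146): 11 bp
  [146,164): 18 bp
  [164,180): 16 bp
  [180,191): 11 bp
  [191,199): 8 bp
  [199,204): 5 bp
  [204,210): 6 bp
  [210,220): 10 bp
  [220,237): 17 bp
  [237,251): 14 bp
  [251,255): 4 bp
  [255,259): 4 bp
  [259,267): 8 bp
  [267,283): 16 bp

[4,4,5,5,5,5,6,8,8,9,10,10,10,11,11,12,12,13,14,15,16,16,17,17,18,22]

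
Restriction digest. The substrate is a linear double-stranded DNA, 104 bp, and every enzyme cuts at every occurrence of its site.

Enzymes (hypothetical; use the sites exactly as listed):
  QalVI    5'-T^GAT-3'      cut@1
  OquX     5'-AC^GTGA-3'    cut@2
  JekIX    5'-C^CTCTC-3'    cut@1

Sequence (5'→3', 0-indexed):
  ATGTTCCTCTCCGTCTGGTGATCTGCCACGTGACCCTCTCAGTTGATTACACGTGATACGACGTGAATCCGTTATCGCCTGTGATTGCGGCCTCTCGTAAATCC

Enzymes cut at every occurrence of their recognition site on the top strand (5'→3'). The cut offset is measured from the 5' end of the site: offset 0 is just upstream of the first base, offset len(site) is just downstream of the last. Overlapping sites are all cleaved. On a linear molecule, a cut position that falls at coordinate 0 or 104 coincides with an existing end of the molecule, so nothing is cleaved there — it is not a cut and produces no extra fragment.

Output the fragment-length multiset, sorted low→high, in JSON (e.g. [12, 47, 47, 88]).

[2,6,6,8,8,9,9,10,13,13,20]

Site scan:
  QalVI TGAT/1: at [18, 43, 53, 81] ⇒ [19, 44, 54, 82]
  OquX ACGTGA/2: at [27, 50, 60] ⇒ [29, 52, 62]
  JekIX CCTCTC/1: at [5, 34, 90] ⇒ [6, 35, 91]

Pooled cuts: [6, 19, 29, 35, 44, 52, 54, 62, 82, 91]

Fragments:
  [0,6): 6 bp
  [6,19): 13 bp
  [19,29): 10 bp
  [29,35): 6 bp
  [35,44): 9 bp
  [44,52): 8 bp
  [52,54): 2 bp
  [54,62): 8 bp
  [62,82): 20 bp
  [82,91): 9 bp
  [91,104): 13 bp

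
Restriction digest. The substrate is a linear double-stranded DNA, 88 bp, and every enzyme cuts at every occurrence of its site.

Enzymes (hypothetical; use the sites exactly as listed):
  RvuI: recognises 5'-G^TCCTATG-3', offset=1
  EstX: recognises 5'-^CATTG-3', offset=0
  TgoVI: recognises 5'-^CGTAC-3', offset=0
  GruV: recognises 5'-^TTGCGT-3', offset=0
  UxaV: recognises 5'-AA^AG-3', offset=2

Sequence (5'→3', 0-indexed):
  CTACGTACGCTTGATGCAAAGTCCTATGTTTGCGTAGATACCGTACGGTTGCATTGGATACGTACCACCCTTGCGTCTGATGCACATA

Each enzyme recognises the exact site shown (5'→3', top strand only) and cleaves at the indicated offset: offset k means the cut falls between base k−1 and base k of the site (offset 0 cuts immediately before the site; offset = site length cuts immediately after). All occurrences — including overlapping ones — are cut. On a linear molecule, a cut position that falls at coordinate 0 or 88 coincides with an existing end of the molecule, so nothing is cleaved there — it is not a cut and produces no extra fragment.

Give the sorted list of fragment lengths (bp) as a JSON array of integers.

[2,3,8,9,10,10,12,16,18]

Site scan:
  RvuI GTCCTATG/1: at [20] ⇒ [21]
  EstX CATTG/0: at [51] ⇒ [51]
  TgoVI CGTAC/0: at [3, 41, 60] ⇒ [3, 41, 60]
  GruV TTGCGT/0: at [29, 70] ⇒ [29, 70]
  UxaV AAAG/2: at [17] ⇒ [19]

Pooled cuts: [3, 19, 21, 29, 41, 51, 60, 70]

Fragment lengths:
  [0,3): 3 bp
  [3,19): 16 bp
  [19,21): 2 bp
  [21,29): 8 bp
  [29,41): 12 bp
  [41,51): 10 bp
  [51,60): 9 bp
  [60,70): 10 bp
  [70,88): 18 bp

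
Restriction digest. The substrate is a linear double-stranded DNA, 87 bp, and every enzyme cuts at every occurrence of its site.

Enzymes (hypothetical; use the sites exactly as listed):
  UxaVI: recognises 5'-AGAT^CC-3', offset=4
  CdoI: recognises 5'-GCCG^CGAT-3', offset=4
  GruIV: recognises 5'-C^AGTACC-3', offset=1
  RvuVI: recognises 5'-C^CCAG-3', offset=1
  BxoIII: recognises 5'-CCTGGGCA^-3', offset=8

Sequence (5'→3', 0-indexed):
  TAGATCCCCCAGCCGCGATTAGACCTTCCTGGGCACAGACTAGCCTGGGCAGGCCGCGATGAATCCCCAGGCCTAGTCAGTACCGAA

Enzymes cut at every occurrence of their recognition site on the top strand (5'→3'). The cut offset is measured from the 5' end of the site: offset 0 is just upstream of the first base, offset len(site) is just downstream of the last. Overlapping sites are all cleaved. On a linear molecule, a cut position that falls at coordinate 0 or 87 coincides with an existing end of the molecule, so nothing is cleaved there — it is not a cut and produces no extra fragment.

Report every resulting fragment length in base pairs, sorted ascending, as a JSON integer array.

[3,5,5,7,9,10,12,16,20]

Per-enzyme occurrences:
  UxaVI (AGATCC, off=4): starts [1] → cuts [5]
  CdoI (GCCGCGAT, off=4): starts [11, 52] → cuts [15, 56]
  GruIV (CAGTACC, off=1): starts [77] → cuts [78]
  RvuVI (CCCAG, off=1): starts [7, 65] → cuts [8, 66]
  BxoIII (CCTGGGCA, off=8): starts [27, 43] → cuts [35, 51]

Pooled cuts: [5, 8, 15, 35, 51, 56, 66, 78]

Fragments:
  [0,5): 5 bp
  [5,8): 3 bp
  [8,15): 7 bp
  [15,35): 20 bp
  [35,51): 16 bp
  [51,56): 5 bp
  [56,66): 10 bp
  [66,78): 12 bp
  [78,87): 9 bp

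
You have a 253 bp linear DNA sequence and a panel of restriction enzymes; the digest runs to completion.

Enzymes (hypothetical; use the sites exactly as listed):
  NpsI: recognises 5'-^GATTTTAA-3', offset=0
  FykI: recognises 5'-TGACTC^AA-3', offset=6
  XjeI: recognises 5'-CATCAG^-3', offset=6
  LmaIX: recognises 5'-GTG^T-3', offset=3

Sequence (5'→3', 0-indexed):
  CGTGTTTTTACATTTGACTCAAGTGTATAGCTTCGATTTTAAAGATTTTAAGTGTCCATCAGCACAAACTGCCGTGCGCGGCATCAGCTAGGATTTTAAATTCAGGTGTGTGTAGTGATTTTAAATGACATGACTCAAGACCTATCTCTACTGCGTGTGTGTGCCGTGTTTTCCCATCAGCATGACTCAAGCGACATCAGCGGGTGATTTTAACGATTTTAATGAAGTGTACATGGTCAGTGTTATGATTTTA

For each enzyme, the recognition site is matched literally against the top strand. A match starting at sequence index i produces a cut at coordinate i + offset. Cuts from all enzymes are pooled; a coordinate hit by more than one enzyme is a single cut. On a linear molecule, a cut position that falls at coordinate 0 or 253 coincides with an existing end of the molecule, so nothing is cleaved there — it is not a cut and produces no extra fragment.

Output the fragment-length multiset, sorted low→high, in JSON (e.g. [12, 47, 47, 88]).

Site scan:
  NpsI (GATTTTAA, off=0): starts [34, 43, 91, 116, 205, 214] → cuts [34, 43, 91, 116, 205, 214]
  FykI (TGACTCAA, off=6): starts [14, 130, 182] → cuts [20, 136, 188]
  XjeI (CATCAG, off=6): starts [56, 81, 174, 194] → cuts [62, 87, 180, 200]
  LmaIX (GTGT, off=3): starts [1, 22, 51, 105, 107, 109, 154, 156, 158, 165, 226, 239] → cuts [4, 25, 54, 108, 110, 112, 157, 159, 161, 168, 229, 242]

All cut coordinates (distinct, sorted): [4, 20, 25, 34, 43, 54, 62, 87, 91, 108, 110, 112, 116, 136, 157, 159, 161, 168, 180, 188, 200, 205, 214, 229, 242]

Fragments:
  [0,4): 4 bp
  [4,20): 16 bp
  [20,25): 5 bp
  [25,34): 9 bp
  [34,43): 9 bp
  [43,54): 11 bp
  [54,62): 8 bp
  [62,87): 25 bp
  [87,91): 4 bp
  [91,108): 17 bp
  [108,110): 2 bp
  [110,112): 2 bp
  [112,116): 4 bp
  [116,136): 20 bp
  [136,157): 21 bp
  [157,159): 2 bp
  [159,161): 2 bp
  [161,168): 7 bp
  [168,180): 12 bp
  [180,188): 8 bp
  [188,200): 12 bp
  [200,205): 5 bp
  [205,214): 9 bp
  [214,229): 15 bp
  [229,242): 13 bp
  [242,253): 11 bp

[2,2,2,2,4,4,4,5,5,7,8,8,9,9,9,11,11,12,12,13,15,16,17,20,21,25]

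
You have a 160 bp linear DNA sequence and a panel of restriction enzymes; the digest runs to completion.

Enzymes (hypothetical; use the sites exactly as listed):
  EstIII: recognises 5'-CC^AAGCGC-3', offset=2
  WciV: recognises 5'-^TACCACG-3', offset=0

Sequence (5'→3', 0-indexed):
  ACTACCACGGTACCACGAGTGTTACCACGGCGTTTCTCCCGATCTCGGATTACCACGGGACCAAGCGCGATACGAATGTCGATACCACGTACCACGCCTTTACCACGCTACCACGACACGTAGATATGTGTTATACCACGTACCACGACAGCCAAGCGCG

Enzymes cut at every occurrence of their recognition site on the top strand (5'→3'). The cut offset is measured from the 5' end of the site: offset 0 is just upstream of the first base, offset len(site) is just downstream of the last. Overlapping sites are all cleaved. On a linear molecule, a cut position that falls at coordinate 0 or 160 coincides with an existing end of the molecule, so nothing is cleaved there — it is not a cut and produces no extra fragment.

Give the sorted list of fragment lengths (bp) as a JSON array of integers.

Site scan:
  EstIII (CCAAGCGC, off=2): starts [60, 151] → cuts [62, 153]
  WciV (TACCACG, off=0): starts [2, 10, 22, 50, 82, 89, 100, 108, 133, 140] → cuts [2, 10, 22, 50, 82, 89, 100, 108, 133, 140]

Pooled cuts: [2, 10, 22, 50, 62, 82, 89, 100, 108, 133, 140, 153]

Fragment lengths:
  [0,2): 2 bp
  [2,10): 8 bp
  [10,22): 12 bp
  [22,50): 28 bp
  [50,62): 12 bp
  [62,82): 20 bp
  [82,89): 7 bp
  [89,100): 11 bp
  [100,108): 8 bp
  [108,133): 25 bp
  [133,140): 7 bp
  [140,153): 13 bp
  [153,160): 7 bp

[2,7,7,7,8,8,11,12,12,13,20,25,28]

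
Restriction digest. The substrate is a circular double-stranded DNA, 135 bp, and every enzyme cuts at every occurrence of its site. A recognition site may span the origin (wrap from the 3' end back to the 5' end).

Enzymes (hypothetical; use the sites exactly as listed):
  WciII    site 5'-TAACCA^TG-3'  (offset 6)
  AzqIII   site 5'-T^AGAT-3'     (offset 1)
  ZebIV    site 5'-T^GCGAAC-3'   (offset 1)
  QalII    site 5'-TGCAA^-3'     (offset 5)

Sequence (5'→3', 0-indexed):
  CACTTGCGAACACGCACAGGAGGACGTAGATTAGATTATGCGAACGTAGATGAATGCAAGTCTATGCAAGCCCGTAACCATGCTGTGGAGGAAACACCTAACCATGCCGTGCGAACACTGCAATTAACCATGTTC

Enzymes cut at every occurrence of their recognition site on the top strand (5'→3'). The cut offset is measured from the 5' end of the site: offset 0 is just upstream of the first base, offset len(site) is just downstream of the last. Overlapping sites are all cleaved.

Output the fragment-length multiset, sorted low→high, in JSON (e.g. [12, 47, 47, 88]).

Per-enzyme occurrences:
  WciII (TAACCATG, off=6): starts [74, 98, 124] → cuts [80, 104, 130]
  AzqIII (TAGAT, off=1): starts [26, 31, 46] → cuts [27, 32, 47]
  ZebIV (TGCGAAC, off=1): starts [4, 38, 109] → cuts [5, 39, 110]
  QalII (TGCAA, off=5): starts [54, 64, 118] → cuts [59, 69, 123]

All cut coordinates (distinct, sorted): [5, 27, 32, 39, 47, 59, 69, 80, 104, 110, 123, 130]

Fragment lengths:
  5→27: 22 bp
  27→32: 5 bp
  32→39: 7 bp
  39→47: 8 bp
  47→59: 12 bp
  59→69: 10 bp
  69→80: 11 bp
  80→104: 24 bp
  104→110: 6 bp
  110→123: 13 bp
  123→130: 7 bp
  130→5 (wrap): 135-130+5 = 10 bp

[5,6,7,7,8,10,10,11,12,13,22,24]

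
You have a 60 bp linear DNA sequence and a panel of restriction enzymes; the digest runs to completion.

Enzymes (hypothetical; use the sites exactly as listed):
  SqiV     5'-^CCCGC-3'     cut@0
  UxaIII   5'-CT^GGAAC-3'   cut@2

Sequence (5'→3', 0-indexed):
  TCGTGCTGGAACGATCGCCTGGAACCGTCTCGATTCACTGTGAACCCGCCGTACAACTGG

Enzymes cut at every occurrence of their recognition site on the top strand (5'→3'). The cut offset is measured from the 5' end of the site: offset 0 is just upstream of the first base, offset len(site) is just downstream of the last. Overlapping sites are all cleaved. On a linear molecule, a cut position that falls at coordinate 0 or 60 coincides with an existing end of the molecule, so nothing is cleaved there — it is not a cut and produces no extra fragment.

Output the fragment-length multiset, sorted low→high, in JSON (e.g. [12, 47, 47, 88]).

Site scan:
  SqiV (CCCGC, off=0): starts [44] → cuts [44]
  UxaIII (CTGGAAC, off=2): starts [5, 18] → cuts [7, 20]

All cut coordinates (distinct, sorted): [7, 20, 44]

Fragments:
  [0,7): 7 bp
  [7,20): 13 bp
  [20,44): 24 bp
  [44,60): 16 bp

[7,13,16,24]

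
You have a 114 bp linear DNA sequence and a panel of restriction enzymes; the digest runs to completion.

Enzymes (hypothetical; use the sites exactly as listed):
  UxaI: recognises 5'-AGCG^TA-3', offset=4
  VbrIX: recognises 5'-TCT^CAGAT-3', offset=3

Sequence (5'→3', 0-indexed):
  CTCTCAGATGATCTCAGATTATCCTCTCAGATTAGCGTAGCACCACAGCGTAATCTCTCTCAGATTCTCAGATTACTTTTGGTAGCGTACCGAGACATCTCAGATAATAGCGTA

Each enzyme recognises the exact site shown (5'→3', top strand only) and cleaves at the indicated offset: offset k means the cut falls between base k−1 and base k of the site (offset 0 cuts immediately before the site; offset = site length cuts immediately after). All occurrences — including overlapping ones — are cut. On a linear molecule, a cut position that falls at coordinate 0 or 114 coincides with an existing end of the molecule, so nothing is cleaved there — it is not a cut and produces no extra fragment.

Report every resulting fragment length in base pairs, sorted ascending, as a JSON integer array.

Per-enzyme occurrences:
  UxaI (AGCGTA, off=4): starts [33, 46, 83, 108] → cuts [37, 50, 87, 112]
  VbrIX (TCTCAGAT, off=3): starts [1, 11, 24, 57, 65, 97] → cuts [4, 14, 27, 60, 68, 100]

All cut coordinates (distinct, sorted): [4, 14, 27, 37, 50, 60, 68, 87, 100, 112]

Fragment lengths:
  [0,4): 4 bp
  [4,14): 10 bp
  [14,27): 13 bp
  [27,37): 10 bp
  [37,50): 13 bp
  [50,60): 10 bp
  [60,68): 8 bp
  [68,87): 19 bp
  [87,100): 13 bp
  [100,112): 12 bp
  [112,114): 2 bp

[2,4,8,10,10,10,12,13,13,13,19]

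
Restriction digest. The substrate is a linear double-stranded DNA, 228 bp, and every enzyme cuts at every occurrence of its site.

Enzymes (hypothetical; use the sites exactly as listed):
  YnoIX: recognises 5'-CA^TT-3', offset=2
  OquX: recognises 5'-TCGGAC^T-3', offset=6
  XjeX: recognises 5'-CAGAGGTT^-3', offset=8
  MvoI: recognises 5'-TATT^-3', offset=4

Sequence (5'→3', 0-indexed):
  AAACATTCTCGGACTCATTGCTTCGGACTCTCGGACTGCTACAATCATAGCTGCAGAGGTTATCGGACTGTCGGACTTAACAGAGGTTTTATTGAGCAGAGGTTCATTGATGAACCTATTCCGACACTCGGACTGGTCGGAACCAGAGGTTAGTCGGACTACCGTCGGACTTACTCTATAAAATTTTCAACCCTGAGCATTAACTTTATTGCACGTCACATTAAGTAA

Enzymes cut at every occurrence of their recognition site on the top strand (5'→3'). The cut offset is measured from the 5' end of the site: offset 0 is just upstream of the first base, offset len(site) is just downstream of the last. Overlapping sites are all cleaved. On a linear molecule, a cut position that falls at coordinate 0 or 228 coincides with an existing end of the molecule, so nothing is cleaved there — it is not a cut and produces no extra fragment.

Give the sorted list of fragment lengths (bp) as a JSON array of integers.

[2,3,5,5,7,8,8,8,8,9,10,11,11,11,11,12,13,14,18,25,29]

Per-enzyme occurrences:
  YnoIX CATT/2: at [3, 15, 104, 197, 218] ⇒ [5, 17, 106, 199, 220]
  OquX TCGGACT/6: at [8, 22, 30, 62, 70, 127, 153, 164] ⇒ [14, 28, 36, 68, 76, 133, 159, 170]
  XjeX CAGAGGTT/8: at [53, 80, 96, 143] ⇒ [61, 88, 104, 151]
  MvoI TATT/4: at [89, 116, 206] ⇒ [93, 120, 210]

Pooled cuts: [5, 14, 17, 28, 36, 61, 68, 76, 88, 93, 104, 106, 120, 133, 151, 159, 170, 199, 210, 220]

Fragment lengths:
  [0,5): 5 bp
  [5,14): 9 bp
  [14,17): 3 bp
  [17,28): 11 bp
  [28,36): 8 bp
  [36,61): 25 bp
  [61,68): 7 bp
  [68,76): 8 bp
  [76,88): 12 bp
  [88,93): 5 bp
  [93,104): 11 bp
  [104,106): 2 bp
  [106,120): 14 bp
  [120,133): 13 bp
  [133,151): 18 bp
  [151,159): 8 bp
  [159,170): 11 bp
  [170,199): 29 bp
  [199,210): 11 bp
  [210,220): 10 bp
  [220,228): 8 bp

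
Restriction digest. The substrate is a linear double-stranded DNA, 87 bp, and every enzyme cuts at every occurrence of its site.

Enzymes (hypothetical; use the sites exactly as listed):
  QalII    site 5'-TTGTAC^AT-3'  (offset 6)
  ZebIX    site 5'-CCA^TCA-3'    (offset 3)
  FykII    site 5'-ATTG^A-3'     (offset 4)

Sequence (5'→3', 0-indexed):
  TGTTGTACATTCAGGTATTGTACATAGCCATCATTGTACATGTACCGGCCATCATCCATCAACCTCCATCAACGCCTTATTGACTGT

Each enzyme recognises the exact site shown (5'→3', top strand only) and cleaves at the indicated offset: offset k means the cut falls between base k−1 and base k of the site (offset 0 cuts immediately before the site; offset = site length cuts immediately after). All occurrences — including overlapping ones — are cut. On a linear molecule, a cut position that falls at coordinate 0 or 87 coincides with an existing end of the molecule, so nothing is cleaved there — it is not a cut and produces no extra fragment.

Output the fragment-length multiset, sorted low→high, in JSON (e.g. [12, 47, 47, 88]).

[5,7,7,8,9,10,12,14,15]

Scan for sites:
  QalII TTGTACAT/6: at [2, 17, 33] ⇒ [8, 23, 39]
  ZebIX CCATCA/3: at [27, 48, 55, 65] ⇒ [30, 51, 58, 68]
  FykII ATTGA/4: at [78] ⇒ [82]

All cut coordinates (distinct, sorted): [8, 23, 30, 39, 51, 58, 68, 82]

Fragments:
  [0,8): 8 bp
  [8,23): 15 bp
  [23,30): 7 bp
  [30,39): 9 bp
  [39,51): 12 bp
  [51,58): 7 bp
  [58,68): 10 bp
  [68,82): 14 bp
  [82,87): 5 bp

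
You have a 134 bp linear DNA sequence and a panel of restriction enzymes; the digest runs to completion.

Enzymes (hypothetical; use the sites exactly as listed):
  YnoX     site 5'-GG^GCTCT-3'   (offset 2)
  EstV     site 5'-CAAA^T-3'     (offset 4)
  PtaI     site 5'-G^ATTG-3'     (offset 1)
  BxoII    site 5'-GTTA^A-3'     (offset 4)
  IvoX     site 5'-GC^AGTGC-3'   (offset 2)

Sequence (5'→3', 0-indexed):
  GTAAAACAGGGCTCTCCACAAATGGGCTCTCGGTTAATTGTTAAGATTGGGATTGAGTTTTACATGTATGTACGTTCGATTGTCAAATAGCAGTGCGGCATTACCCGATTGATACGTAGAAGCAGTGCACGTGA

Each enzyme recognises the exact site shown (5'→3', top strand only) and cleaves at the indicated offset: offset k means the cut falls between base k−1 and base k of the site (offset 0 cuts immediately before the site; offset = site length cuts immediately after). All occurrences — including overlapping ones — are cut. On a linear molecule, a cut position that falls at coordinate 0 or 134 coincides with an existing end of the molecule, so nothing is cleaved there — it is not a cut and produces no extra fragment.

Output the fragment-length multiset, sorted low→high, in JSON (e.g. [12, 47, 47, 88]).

Per-enzyme occurrences:
  YnoX GGGCTCT/2: at [8, 23] ⇒ [10, 25]
  EstV CAAAT/4: at [18, 83] ⇒ [22, 87]
  PtaI GATTG/1: at [44, 50, 77, 106] ⇒ [45, 51, 78, 107]
  BxoII GTTAA/4: at [32, 39] ⇒ [36, 43]
  IvoX GCAGTGC/2: at [89, 121] ⇒ [91, 123]

Pooled cuts: [10, 22, 25, 36, 43, 45, 51, 78, 87, 91, 107, 123]

Fragments:
  [0,10): 10 bp
  [10,22): 12 bp
  [22,25): 3 bp
  [25,36): 11 bp
  [36,43): 7 bp
  [43,45): 2 bp
  [45,51): 6 bp
  [51,78): 27 bp
  [78,87): 9 bp
  [87,91): 4 bp
  [91,107): 16 bp
  [107,123): 16 bp
  [123,134): 11 bp

[2,3,4,6,7,9,10,11,11,12,16,16,27]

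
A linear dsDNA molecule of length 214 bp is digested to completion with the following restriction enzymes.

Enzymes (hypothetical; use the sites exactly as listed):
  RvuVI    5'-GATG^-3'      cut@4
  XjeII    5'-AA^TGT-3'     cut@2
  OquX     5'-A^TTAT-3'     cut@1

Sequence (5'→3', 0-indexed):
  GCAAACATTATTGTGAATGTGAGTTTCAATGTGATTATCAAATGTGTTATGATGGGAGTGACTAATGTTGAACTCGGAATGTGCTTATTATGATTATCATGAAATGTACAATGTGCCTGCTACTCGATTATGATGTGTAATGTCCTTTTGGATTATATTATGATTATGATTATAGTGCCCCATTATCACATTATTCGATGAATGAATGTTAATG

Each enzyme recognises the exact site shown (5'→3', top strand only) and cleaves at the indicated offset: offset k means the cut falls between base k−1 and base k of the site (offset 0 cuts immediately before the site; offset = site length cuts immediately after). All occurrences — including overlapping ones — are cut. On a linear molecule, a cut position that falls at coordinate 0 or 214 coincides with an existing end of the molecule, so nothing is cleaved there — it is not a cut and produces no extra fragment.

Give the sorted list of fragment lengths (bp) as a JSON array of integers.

Site scan:
  RvuVI (GATG, off=4): starts [50, 131, 196] → cuts [54, 135, 200]
  XjeII (AATGT, off=2): starts [15, 27, 40, 63, 77, 102, 109, 138, 204] → cuts [17, 29, 42, 65, 79, 104, 111, 140, 206]
  OquX (ATTAT, off=1): starts [6, 33, 86, 92, 126, 151, 156, 162, 168, 181, 189] → cuts [7, 34, 87, 93, 127, 152, 157, 163, 169, 182, 190]

All cut coordinates (distinct, sorted): [7, 17, 29, 34, 42, 54, 65, 79, 87, 93, 104, 111, 127, 135, 140, 152, 157, 163, 169, 182, 190, 200, 206]

Fragment lengths:
  [0,7): 7 bp
  [7,17): 10 bp
  [17,29): 12 bp
  [29,34): 5 bp
  [34,42): 8 bp
  [42,54): 12 bp
  [54,65): 11 bp
  [65,79): 14 bp
  [79,87): 8 bp
  [87,93): 6 bp
  [93,104): 11 bp
  [104,111): 7 bp
  [111,127): 16 bp
  [127,135): 8 bp
  [135,140): 5 bp
  [140,152): 12 bp
  [152,157): 5 bp
  [157,163): 6 bp
  [163,169): 6 bp
  [169,182): 13 bp
  [182,190): 8 bp
  [190,200): 10 bp
  [200,206): 6 bp
  [206,214): 8 bp

[5,5,5,6,6,6,6,7,7,8,8,8,8,8,10,10,11,11,12,12,12,13,14,16]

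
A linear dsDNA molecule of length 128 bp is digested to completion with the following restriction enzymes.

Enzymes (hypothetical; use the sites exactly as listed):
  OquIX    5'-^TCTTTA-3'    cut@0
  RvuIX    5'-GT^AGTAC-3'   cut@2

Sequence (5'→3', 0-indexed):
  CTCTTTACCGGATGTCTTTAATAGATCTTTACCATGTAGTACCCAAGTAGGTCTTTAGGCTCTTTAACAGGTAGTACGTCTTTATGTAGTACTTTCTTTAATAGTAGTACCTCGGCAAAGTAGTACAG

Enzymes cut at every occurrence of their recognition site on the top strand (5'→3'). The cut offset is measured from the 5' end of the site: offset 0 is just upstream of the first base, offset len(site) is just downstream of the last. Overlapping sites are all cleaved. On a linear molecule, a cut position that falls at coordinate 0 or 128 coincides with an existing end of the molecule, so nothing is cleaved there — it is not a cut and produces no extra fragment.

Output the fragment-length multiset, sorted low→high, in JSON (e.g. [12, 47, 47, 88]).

[1,6,7,7,9,9,11,11,12,12,13,14,16]

Scan for sites:
  OquIX TCTTTA/0: at [1, 14, 25, 51, 60, 78, 94] ⇒ [1, 14, 25, 51, 60, 78, 94]
  RvuIX GTAGTAC/2: at [35, 70, 85, 103, 119] ⇒ [37, 72, 87, 105, 121]

Pooled cuts: [1, 14, 25, 37, 51, 60, 72, 78, 87, 94, 105, 121]

Fragment lengths:
  [0,1): 1 bp
  [1,14): 13 bp
  [14,25): 11 bp
  [25,37): 12 bp
  [37,51): 14 bp
  [51,60): 9 bp
  [60,72): 12 bp
  [72,78): 6 bp
  [78,87): 9 bp
  [87,94): 7 bp
  [94,105): 11 bp
  [105,121): 16 bp
  [121,128): 7 bp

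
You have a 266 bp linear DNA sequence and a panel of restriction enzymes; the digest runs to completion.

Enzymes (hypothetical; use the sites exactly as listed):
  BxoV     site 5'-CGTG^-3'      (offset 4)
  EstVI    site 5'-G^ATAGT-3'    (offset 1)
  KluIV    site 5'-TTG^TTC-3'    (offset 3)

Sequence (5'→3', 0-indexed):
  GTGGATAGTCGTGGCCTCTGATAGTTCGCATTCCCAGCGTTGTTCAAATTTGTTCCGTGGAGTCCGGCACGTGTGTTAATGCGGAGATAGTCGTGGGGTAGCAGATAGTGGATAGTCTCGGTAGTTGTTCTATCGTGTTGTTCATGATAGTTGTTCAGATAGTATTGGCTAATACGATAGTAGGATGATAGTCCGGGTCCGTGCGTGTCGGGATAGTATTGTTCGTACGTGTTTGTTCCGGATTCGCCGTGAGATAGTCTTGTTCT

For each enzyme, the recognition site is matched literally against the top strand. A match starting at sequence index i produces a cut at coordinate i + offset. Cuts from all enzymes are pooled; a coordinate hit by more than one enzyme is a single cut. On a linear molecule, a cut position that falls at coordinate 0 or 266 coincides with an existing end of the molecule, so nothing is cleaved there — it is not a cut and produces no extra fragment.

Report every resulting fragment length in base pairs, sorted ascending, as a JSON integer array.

[2,3,4,4,4,4,5,5,6,7,7,7,7,9,9,9,9,9,10,10,10,11,13,14,16,16,16,18,22]

Per-enzyme occurrences:
  BxoV (CGTG, off=4): starts [9, 55, 69, 91, 133, 199, 203, 227, 247] → cuts [13, 59, 73, 95, 137, 203, 207, 231, 251]
  EstVI (GATAGT, off=1): starts [3, 19, 85, 103, 110, 145, 157, 175, 186, 211, 252] → cuts [4, 20, 86, 104, 111, 146, 158, 176, 187, 212, 253]
  KluIV (TTGTTC, off=3): starts [39, 49, 124, 137, 150, 218, 232, 259] → cuts [42, 52, 127, 140, 153, 221, 235, 262]

All cut coordinates (distinct, sorted): [4, 13, 20, 42, 52, 59, 73, 86, 95, 104, 111, 127, 137, 140, 146, 153, 158, 176, 187, 203, 207, 212, 221, 231, 235, 251, 253, 262]

Fragment lengths:
  [0,4): 4 bp
  [4,13): 9 bp
  [13,20): 7 bp
  [20,42): 22 bp
  [42,52): 10 bp
  [52,59): 7 bp
  [59,73): 14 bp
  [73,86): 13 bp
  [86,95): 9 bp
  [95,104): 9 bp
  [104,111): 7 bp
  [111,127): 16 bp
  [127,137): 10 bp
  [137,140): 3 bp
  [140,146): 6 bp
  [146,153): 7 bp
  [153,158): 5 bp
  [158,176): 18 bp
  [176,187): 11 bp
  [187,203): 16 bp
  [203,207): 4 bp
  [207,212): 5 bp
  [212,221): 9 bp
  [221,231): 10 bp
  [231,235): 4 bp
  [235,251): 16 bp
  [251,253): 2 bp
  [253,262): 9 bp
  [262,266): 4 bp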